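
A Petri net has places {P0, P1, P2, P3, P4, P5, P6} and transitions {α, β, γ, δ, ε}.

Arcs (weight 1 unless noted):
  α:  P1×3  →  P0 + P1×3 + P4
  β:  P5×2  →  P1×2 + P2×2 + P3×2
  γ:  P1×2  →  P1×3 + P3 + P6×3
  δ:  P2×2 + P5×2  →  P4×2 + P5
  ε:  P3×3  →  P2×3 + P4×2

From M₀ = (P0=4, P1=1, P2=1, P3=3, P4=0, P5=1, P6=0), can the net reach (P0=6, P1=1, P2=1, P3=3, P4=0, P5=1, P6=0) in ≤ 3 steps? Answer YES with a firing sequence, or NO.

depth 0: 1 marking
depth 1: 2 markings reached so far
depth 2: 2 markings reached so far
(frontier empty at depth 2; search complete)
target is not among the 2 markings reachable within 3 steps

NO — not reachable within 3 firings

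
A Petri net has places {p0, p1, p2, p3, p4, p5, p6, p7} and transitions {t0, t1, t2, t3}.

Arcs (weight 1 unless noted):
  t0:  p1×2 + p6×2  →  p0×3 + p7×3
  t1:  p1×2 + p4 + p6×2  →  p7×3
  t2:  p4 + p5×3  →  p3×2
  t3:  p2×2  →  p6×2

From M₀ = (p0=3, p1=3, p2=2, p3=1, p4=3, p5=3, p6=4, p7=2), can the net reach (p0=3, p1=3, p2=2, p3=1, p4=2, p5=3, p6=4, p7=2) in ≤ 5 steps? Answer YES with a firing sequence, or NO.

depth 0: 1 marking
depth 1: 5 markings reached so far
depth 2: 10 markings reached so far
depth 3: 12 markings reached so far
depth 4: 12 markings reached so far
(frontier empty at depth 4; search complete)
target is not among the 12 markings reachable within 5 steps

NO — not reachable within 5 firings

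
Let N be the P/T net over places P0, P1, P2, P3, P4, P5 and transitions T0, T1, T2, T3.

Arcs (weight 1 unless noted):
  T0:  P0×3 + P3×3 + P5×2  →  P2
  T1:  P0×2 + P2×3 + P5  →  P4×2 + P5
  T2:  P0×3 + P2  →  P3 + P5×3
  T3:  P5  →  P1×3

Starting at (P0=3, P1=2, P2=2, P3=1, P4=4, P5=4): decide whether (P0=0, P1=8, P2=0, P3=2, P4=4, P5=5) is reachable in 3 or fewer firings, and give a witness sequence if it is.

NO — not reachable within 3 firings

depth 0: 1 marking
depth 1: 3 markings reached so far
depth 2: 5 markings reached so far
depth 3: 7 markings reached so far
target is not among the 7 markings reachable within 3 steps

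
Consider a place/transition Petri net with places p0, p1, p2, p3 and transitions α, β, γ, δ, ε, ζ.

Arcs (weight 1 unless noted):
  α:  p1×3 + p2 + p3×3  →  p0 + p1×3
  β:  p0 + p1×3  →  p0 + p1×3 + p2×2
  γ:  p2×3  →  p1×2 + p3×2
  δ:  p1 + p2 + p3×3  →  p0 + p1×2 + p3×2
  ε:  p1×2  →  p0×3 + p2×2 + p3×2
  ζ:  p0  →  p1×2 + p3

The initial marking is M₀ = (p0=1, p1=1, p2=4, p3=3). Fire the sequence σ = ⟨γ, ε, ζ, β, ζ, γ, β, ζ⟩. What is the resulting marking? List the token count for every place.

(p0=1, p1=9, p2=4, p3=12)

step 1: fire γ:  (p0=1, p1=1, p2=4, p3=3) → (p0=1, p1=3, p2=1, p3=5)
step 2: fire ε:  (p0=1, p1=3, p2=1, p3=5) → (p0=4, p1=1, p2=3, p3=7)
step 3: fire ζ:  (p0=4, p1=1, p2=3, p3=7) → (p0=3, p1=3, p2=3, p3=8)
step 4: fire β:  (p0=3, p1=3, p2=3, p3=8) → (p0=3, p1=3, p2=5, p3=8)
step 5: fire ζ:  (p0=3, p1=3, p2=5, p3=8) → (p0=2, p1=5, p2=5, p3=9)
step 6: fire γ:  (p0=2, p1=5, p2=5, p3=9) → (p0=2, p1=7, p2=2, p3=11)
step 7: fire β:  (p0=2, p1=7, p2=2, p3=11) → (p0=2, p1=7, p2=4, p3=11)
step 8: fire ζ:  (p0=2, p1=7, p2=4, p3=11) → (p0=1, p1=9, p2=4, p3=12)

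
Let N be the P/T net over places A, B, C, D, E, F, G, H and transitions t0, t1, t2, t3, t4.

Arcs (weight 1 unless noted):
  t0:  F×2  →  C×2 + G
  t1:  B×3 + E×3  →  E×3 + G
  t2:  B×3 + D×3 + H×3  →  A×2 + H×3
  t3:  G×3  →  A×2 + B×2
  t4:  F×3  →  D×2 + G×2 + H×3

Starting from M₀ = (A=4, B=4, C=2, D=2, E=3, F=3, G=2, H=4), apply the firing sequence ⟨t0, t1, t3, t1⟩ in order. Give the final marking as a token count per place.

step 1: fire t0:  (A=4, B=4, C=2, D=2, E=3, F=3, G=2, H=4) → (A=4, B=4, C=4, D=2, E=3, F=1, G=3, H=4)
step 2: fire t1:  (A=4, B=4, C=4, D=2, E=3, F=1, G=3, H=4) → (A=4, B=1, C=4, D=2, E=3, F=1, G=4, H=4)
step 3: fire t3:  (A=4, B=1, C=4, D=2, E=3, F=1, G=4, H=4) → (A=6, B=3, C=4, D=2, E=3, F=1, G=1, H=4)
step 4: fire t1:  (A=6, B=3, C=4, D=2, E=3, F=1, G=1, H=4) → (A=6, B=0, C=4, D=2, E=3, F=1, G=2, H=4)

(A=6, B=0, C=4, D=2, E=3, F=1, G=2, H=4)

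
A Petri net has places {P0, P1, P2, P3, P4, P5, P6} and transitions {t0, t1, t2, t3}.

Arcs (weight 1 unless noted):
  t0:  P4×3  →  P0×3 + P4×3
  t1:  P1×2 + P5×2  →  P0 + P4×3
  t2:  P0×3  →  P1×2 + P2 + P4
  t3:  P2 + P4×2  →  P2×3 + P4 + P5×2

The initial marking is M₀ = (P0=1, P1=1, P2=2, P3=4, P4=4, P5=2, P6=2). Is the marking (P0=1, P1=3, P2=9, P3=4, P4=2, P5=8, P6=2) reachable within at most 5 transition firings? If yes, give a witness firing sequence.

step 1: fire t0:  (P0=1, P1=1, P2=2, P3=4, P4=4, P5=2, P6=2) → (P0=4, P1=1, P2=2, P3=4, P4=4, P5=2, P6=2)
step 2: fire t2:  (P0=4, P1=1, P2=2, P3=4, P4=4, P5=2, P6=2) → (P0=1, P1=3, P2=3, P3=4, P4=5, P5=2, P6=2)
step 3: fire t3:  (P0=1, P1=3, P2=3, P3=4, P4=5, P5=2, P6=2) → (P0=1, P1=3, P2=5, P3=4, P4=4, P5=4, P6=2)
step 4: fire t3:  (P0=1, P1=3, P2=5, P3=4, P4=4, P5=4, P6=2) → (P0=1, P1=3, P2=7, P3=4, P4=3, P5=6, P6=2)
step 5: fire t3:  (P0=1, P1=3, P2=7, P3=4, P4=3, P5=6, P6=2) → (P0=1, P1=3, P2=9, P3=4, P4=2, P5=8, P6=2)

YES — reachable via ⟨t0, t2, t3, t3, t3⟩ (5 firings)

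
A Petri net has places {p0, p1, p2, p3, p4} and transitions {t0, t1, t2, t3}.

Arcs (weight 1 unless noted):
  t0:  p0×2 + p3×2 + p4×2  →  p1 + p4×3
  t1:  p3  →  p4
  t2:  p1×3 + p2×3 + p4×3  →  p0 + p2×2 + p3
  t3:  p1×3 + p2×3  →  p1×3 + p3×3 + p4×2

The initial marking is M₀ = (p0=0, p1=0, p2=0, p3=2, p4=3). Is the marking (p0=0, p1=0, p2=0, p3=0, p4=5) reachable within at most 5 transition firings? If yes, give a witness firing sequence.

step 1: fire t1:  (p0=0, p1=0, p2=0, p3=2, p4=3) → (p0=0, p1=0, p2=0, p3=1, p4=4)
step 2: fire t1:  (p0=0, p1=0, p2=0, p3=1, p4=4) → (p0=0, p1=0, p2=0, p3=0, p4=5)

YES — reachable via ⟨t1, t1⟩ (2 firings)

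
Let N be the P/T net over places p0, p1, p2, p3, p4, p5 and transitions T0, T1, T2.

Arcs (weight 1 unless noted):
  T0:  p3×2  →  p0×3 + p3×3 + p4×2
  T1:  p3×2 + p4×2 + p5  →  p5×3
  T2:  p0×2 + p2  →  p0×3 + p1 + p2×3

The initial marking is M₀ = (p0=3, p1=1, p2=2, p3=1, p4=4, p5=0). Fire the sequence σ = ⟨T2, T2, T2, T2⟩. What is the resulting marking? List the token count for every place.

(p0=7, p1=5, p2=10, p3=1, p4=4, p5=0)

step 1: fire T2:  (p0=3, p1=1, p2=2, p3=1, p4=4, p5=0) → (p0=4, p1=2, p2=4, p3=1, p4=4, p5=0)
step 2: fire T2:  (p0=4, p1=2, p2=4, p3=1, p4=4, p5=0) → (p0=5, p1=3, p2=6, p3=1, p4=4, p5=0)
step 3: fire T2:  (p0=5, p1=3, p2=6, p3=1, p4=4, p5=0) → (p0=6, p1=4, p2=8, p3=1, p4=4, p5=0)
step 4: fire T2:  (p0=6, p1=4, p2=8, p3=1, p4=4, p5=0) → (p0=7, p1=5, p2=10, p3=1, p4=4, p5=0)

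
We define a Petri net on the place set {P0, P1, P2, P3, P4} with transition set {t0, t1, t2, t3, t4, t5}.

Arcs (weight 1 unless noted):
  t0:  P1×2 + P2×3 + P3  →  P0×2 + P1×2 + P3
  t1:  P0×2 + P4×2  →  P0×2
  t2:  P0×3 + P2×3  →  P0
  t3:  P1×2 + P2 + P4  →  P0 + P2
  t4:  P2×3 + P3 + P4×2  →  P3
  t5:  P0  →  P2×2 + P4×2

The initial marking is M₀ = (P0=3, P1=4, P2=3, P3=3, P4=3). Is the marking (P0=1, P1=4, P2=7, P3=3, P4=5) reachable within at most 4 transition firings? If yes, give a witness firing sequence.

step 1: fire t1:  (P0=3, P1=4, P2=3, P3=3, P4=3) → (P0=3, P1=4, P2=3, P3=3, P4=1)
step 2: fire t5:  (P0=3, P1=4, P2=3, P3=3, P4=1) → (P0=2, P1=4, P2=5, P3=3, P4=3)
step 3: fire t5:  (P0=2, P1=4, P2=5, P3=3, P4=3) → (P0=1, P1=4, P2=7, P3=3, P4=5)

YES — reachable via ⟨t1, t5, t5⟩ (3 firings)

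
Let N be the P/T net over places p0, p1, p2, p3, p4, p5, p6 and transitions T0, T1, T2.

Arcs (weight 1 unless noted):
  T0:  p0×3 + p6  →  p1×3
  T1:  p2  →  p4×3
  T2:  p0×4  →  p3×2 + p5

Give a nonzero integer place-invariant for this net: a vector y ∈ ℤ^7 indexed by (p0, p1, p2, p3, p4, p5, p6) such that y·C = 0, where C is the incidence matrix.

y = (p0:1, p1:1, p2:0, p3:2, p4:0, p5:0, p6:0)

Incidence matrix C (rows=places, cols=transitions):
       T0   T1   T2
   p0  -3    0   -4
   p1   3    0    0
   p2   0   -1    0
   p3   0    0    2
   p4   0    3    0
   p5   0    0    1
   p6  -1    0    0

Candidate y = [1, 1, 0, 2, 0, 0, 0]; check y·C column-wise:
  col T0: 1·-3 + 1·3 + 2·0 + 0·-1 = 0
  col T1: 1·0 + 1·0 + 0·-1 + 2·0 + 0·3 = 0
  col T2: 1·-4 + 1·0 + 2·2 + 0·1 = 0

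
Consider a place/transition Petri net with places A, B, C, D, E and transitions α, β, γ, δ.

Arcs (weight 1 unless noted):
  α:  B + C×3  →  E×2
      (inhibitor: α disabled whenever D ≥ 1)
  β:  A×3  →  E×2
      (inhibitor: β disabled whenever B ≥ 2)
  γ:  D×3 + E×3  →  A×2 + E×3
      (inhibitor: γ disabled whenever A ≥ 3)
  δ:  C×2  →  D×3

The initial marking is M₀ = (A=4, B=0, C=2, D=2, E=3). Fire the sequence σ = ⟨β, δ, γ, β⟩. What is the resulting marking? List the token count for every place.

(A=0, B=0, C=0, D=2, E=7)

step 1: fire β:  (A=4, B=0, C=2, D=2, E=3) → (A=1, B=0, C=2, D=2, E=5)
step 2: fire δ:  (A=1, B=0, C=2, D=2, E=5) → (A=1, B=0, C=0, D=5, E=5)
step 3: fire γ:  (A=1, B=0, C=0, D=5, E=5) → (A=3, B=0, C=0, D=2, E=5)
step 4: fire β:  (A=3, B=0, C=0, D=2, E=5) → (A=0, B=0, C=0, D=2, E=7)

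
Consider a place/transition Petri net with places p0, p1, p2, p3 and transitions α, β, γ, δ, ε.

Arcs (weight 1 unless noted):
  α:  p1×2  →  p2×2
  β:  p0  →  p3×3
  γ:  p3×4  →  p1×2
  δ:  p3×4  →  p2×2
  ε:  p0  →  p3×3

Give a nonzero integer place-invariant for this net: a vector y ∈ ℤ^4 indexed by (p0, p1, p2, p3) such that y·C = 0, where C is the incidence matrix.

Incidence matrix C (rows=places, cols=transitions):
        α    β    γ    δ    ε
   p0   0   -1    0    0   -1
   p1  -2    0    2    0    0
   p2   2    0    0    2    0
   p3   0    3   -4   -4    3

Candidate y = [3, 2, 2, 1]; check y·C column-wise:
  col α: 3·0 + 2·-2 + 2·2 + 1·0 = 0
  col β: 3·-1 + 2·0 + 2·0 + 1·3 = 0
  col γ: 3·0 + 2·2 + 2·0 + 1·-4 = 0
  col δ: 3·0 + 2·0 + 2·2 + 1·-4 = 0
  col ε: 3·-1 + 2·0 + 2·0 + 1·3 = 0

y = (p0:3, p1:2, p2:2, p3:1)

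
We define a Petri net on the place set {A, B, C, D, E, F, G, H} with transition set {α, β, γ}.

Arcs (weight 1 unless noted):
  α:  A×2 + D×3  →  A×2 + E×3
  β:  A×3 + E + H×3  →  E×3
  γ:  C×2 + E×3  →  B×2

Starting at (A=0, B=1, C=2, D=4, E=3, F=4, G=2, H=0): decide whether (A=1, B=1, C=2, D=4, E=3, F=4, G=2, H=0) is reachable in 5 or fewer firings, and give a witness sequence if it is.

NO — not reachable within 5 firings

depth 0: 1 marking
depth 1: 2 markings reached so far
depth 2: 2 markings reached so far
(frontier empty at depth 2; search complete)
target is not among the 2 markings reachable within 5 steps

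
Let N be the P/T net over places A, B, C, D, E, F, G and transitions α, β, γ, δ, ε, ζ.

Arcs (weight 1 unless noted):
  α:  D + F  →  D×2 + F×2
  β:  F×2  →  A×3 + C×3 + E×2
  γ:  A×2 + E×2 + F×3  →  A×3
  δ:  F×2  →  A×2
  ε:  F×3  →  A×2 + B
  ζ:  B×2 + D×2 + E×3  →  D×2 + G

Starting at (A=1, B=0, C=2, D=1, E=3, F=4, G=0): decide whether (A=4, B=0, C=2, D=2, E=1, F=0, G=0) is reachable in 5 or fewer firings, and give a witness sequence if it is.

step 1: fire α:  (A=1, B=0, C=2, D=1, E=3, F=4, G=0) → (A=1, B=0, C=2, D=2, E=3, F=5, G=0)
step 2: fire δ:  (A=1, B=0, C=2, D=2, E=3, F=5, G=0) → (A=3, B=0, C=2, D=2, E=3, F=3, G=0)
step 3: fire γ:  (A=3, B=0, C=2, D=2, E=3, F=3, G=0) → (A=4, B=0, C=2, D=2, E=1, F=0, G=0)

YES — reachable via ⟨α, δ, γ⟩ (3 firings)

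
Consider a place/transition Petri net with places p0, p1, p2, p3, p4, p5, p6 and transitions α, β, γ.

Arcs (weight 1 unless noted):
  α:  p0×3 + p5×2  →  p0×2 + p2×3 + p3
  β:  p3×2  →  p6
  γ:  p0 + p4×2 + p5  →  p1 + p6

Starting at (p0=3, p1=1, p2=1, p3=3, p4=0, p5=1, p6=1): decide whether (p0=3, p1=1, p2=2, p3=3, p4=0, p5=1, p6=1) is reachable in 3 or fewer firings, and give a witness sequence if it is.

depth 0: 1 marking
depth 1: 2 markings reached so far
depth 2: 2 markings reached so far
(frontier empty at depth 2; search complete)
target is not among the 2 markings reachable within 3 steps

NO — not reachable within 3 firings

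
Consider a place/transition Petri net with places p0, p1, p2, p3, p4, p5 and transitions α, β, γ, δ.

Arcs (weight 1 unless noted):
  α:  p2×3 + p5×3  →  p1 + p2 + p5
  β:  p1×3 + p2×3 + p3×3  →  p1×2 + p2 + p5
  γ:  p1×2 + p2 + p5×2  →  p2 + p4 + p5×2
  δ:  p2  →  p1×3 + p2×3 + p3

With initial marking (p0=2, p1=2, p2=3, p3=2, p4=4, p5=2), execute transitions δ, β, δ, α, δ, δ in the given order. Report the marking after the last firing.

step 1: fire δ:  (p0=2, p1=2, p2=3, p3=2, p4=4, p5=2) → (p0=2, p1=5, p2=5, p3=3, p4=4, p5=2)
step 2: fire β:  (p0=2, p1=5, p2=5, p3=3, p4=4, p5=2) → (p0=2, p1=4, p2=3, p3=0, p4=4, p5=3)
step 3: fire δ:  (p0=2, p1=4, p2=3, p3=0, p4=4, p5=3) → (p0=2, p1=7, p2=5, p3=1, p4=4, p5=3)
step 4: fire α:  (p0=2, p1=7, p2=5, p3=1, p4=4, p5=3) → (p0=2, p1=8, p2=3, p3=1, p4=4, p5=1)
step 5: fire δ:  (p0=2, p1=8, p2=3, p3=1, p4=4, p5=1) → (p0=2, p1=11, p2=5, p3=2, p4=4, p5=1)
step 6: fire δ:  (p0=2, p1=11, p2=5, p3=2, p4=4, p5=1) → (p0=2, p1=14, p2=7, p3=3, p4=4, p5=1)

(p0=2, p1=14, p2=7, p3=3, p4=4, p5=1)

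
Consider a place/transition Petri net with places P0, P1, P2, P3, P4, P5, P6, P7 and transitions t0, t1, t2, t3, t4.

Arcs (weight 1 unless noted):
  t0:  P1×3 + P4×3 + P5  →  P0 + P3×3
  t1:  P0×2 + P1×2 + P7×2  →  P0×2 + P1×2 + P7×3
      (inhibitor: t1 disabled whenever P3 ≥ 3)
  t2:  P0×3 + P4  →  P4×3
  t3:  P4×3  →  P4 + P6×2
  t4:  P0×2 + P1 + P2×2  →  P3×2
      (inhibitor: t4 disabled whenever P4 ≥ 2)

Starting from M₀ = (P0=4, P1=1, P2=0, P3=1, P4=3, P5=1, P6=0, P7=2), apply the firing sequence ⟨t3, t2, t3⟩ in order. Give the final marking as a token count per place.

step 1: fire t3:  (P0=4, P1=1, P2=0, P3=1, P4=3, P5=1, P6=0, P7=2) → (P0=4, P1=1, P2=0, P3=1, P4=1, P5=1, P6=2, P7=2)
step 2: fire t2:  (P0=4, P1=1, P2=0, P3=1, P4=1, P5=1, P6=2, P7=2) → (P0=1, P1=1, P2=0, P3=1, P4=3, P5=1, P6=2, P7=2)
step 3: fire t3:  (P0=1, P1=1, P2=0, P3=1, P4=3, P5=1, P6=2, P7=2) → (P0=1, P1=1, P2=0, P3=1, P4=1, P5=1, P6=4, P7=2)

(P0=1, P1=1, P2=0, P3=1, P4=1, P5=1, P6=4, P7=2)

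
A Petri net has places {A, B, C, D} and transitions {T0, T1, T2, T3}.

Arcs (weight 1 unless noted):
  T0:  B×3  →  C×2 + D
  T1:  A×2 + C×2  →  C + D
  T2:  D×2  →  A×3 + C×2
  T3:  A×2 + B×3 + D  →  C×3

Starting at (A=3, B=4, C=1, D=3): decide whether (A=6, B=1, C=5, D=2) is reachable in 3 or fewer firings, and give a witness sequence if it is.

YES — reachable via ⟨T0, T2⟩ (2 firings)

step 1: fire T0:  (A=3, B=4, C=1, D=3) → (A=3, B=1, C=3, D=4)
step 2: fire T2:  (A=3, B=1, C=3, D=4) → (A=6, B=1, C=5, D=2)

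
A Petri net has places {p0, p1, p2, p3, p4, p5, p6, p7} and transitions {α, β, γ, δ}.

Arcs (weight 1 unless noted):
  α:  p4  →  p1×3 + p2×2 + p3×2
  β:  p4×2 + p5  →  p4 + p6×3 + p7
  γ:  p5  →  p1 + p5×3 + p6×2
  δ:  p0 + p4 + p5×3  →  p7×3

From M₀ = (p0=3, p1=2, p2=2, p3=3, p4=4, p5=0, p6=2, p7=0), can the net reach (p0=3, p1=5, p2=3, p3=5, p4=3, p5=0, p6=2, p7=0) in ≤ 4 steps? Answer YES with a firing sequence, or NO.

depth 0: 1 marking
depth 1: 2 markings reached so far
depth 2: 3 markings reached so far
depth 3: 4 markings reached so far
depth 4: 5 markings reached so far
target is not among the 5 markings reachable within 4 steps

NO — not reachable within 4 firings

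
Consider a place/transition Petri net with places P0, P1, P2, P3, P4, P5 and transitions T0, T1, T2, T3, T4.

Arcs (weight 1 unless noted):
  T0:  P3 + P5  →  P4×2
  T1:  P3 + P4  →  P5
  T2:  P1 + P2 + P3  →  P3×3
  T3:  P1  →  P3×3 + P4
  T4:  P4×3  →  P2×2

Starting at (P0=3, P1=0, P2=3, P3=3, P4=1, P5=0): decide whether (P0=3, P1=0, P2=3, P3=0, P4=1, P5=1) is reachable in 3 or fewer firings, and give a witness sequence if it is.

step 1: fire T1:  (P0=3, P1=0, P2=3, P3=3, P4=1, P5=0) → (P0=3, P1=0, P2=3, P3=2, P4=0, P5=1)
step 2: fire T0:  (P0=3, P1=0, P2=3, P3=2, P4=0, P5=1) → (P0=3, P1=0, P2=3, P3=1, P4=2, P5=0)
step 3: fire T1:  (P0=3, P1=0, P2=3, P3=1, P4=2, P5=0) → (P0=3, P1=0, P2=3, P3=0, P4=1, P5=1)

YES — reachable via ⟨T1, T0, T1⟩ (3 firings)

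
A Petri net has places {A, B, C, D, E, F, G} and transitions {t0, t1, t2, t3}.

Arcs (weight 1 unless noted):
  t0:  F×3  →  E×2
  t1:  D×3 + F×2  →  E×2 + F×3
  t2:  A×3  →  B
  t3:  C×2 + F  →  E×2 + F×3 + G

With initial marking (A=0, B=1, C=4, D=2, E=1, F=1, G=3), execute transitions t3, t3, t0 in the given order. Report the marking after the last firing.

(A=0, B=1, C=0, D=2, E=7, F=2, G=5)

step 1: fire t3:  (A=0, B=1, C=4, D=2, E=1, F=1, G=3) → (A=0, B=1, C=2, D=2, E=3, F=3, G=4)
step 2: fire t3:  (A=0, B=1, C=2, D=2, E=3, F=3, G=4) → (A=0, B=1, C=0, D=2, E=5, F=5, G=5)
step 3: fire t0:  (A=0, B=1, C=0, D=2, E=5, F=5, G=5) → (A=0, B=1, C=0, D=2, E=7, F=2, G=5)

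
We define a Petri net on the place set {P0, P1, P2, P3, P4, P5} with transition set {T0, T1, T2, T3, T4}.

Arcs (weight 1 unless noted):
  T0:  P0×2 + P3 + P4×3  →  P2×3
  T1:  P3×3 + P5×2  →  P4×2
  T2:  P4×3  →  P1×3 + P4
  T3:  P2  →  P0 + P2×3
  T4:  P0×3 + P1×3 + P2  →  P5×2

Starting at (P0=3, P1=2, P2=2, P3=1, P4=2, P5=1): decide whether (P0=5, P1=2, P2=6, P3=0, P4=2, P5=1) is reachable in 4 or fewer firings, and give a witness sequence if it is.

NO — not reachable within 4 firings

depth 0: 1 marking
depth 1: 2 markings reached so far
depth 2: 3 markings reached so far
depth 3: 4 markings reached so far
depth 4: 5 markings reached so far
target is not among the 5 markings reachable within 4 steps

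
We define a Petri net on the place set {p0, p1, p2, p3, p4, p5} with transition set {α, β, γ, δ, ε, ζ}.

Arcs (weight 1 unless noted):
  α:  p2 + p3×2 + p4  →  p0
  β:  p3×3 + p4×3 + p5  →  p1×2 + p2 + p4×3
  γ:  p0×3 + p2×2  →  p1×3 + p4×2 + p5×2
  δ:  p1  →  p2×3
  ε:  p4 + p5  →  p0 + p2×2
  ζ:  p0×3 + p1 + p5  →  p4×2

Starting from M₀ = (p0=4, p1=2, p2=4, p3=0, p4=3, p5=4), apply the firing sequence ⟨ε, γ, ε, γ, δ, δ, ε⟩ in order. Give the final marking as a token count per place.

(p0=1, p1=6, p2=12, p3=0, p4=4, p5=5)

step 1: fire ε:  (p0=4, p1=2, p2=4, p3=0, p4=3, p5=4) → (p0=5, p1=2, p2=6, p3=0, p4=2, p5=3)
step 2: fire γ:  (p0=5, p1=2, p2=6, p3=0, p4=2, p5=3) → (p0=2, p1=5, p2=4, p3=0, p4=4, p5=5)
step 3: fire ε:  (p0=2, p1=5, p2=4, p3=0, p4=4, p5=5) → (p0=3, p1=5, p2=6, p3=0, p4=3, p5=4)
step 4: fire γ:  (p0=3, p1=5, p2=6, p3=0, p4=3, p5=4) → (p0=0, p1=8, p2=4, p3=0, p4=5, p5=6)
step 5: fire δ:  (p0=0, p1=8, p2=4, p3=0, p4=5, p5=6) → (p0=0, p1=7, p2=7, p3=0, p4=5, p5=6)
step 6: fire δ:  (p0=0, p1=7, p2=7, p3=0, p4=5, p5=6) → (p0=0, p1=6, p2=10, p3=0, p4=5, p5=6)
step 7: fire ε:  (p0=0, p1=6, p2=10, p3=0, p4=5, p5=6) → (p0=1, p1=6, p2=12, p3=0, p4=4, p5=5)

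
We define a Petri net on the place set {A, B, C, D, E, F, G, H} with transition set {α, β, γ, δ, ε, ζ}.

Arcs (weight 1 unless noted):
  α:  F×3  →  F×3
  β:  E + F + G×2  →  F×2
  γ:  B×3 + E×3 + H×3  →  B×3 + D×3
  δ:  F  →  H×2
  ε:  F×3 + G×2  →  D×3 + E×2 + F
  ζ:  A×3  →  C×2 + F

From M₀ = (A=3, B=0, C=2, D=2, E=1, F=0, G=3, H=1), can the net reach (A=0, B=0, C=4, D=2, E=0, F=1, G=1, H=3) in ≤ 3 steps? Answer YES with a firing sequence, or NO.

YES — reachable via ⟨ζ, β, δ⟩ (3 firings)

step 1: fire ζ:  (A=3, B=0, C=2, D=2, E=1, F=0, G=3, H=1) → (A=0, B=0, C=4, D=2, E=1, F=1, G=3, H=1)
step 2: fire β:  (A=0, B=0, C=4, D=2, E=1, F=1, G=3, H=1) → (A=0, B=0, C=4, D=2, E=0, F=2, G=1, H=1)
step 3: fire δ:  (A=0, B=0, C=4, D=2, E=0, F=2, G=1, H=1) → (A=0, B=0, C=4, D=2, E=0, F=1, G=1, H=3)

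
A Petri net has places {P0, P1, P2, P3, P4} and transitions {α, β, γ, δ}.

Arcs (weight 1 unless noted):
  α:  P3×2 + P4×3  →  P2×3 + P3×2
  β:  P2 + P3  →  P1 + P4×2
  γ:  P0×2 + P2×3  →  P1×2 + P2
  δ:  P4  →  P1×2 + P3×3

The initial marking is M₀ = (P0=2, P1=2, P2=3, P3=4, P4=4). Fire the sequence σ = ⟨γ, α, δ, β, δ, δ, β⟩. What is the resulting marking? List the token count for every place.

(P0=0, P1=12, P2=2, P3=11, P4=2)

step 1: fire γ:  (P0=2, P1=2, P2=3, P3=4, P4=4) → (P0=0, P1=4, P2=1, P3=4, P4=4)
step 2: fire α:  (P0=0, P1=4, P2=1, P3=4, P4=4) → (P0=0, P1=4, P2=4, P3=4, P4=1)
step 3: fire δ:  (P0=0, P1=4, P2=4, P3=4, P4=1) → (P0=0, P1=6, P2=4, P3=7, P4=0)
step 4: fire β:  (P0=0, P1=6, P2=4, P3=7, P4=0) → (P0=0, P1=7, P2=3, P3=6, P4=2)
step 5: fire δ:  (P0=0, P1=7, P2=3, P3=6, P4=2) → (P0=0, P1=9, P2=3, P3=9, P4=1)
step 6: fire δ:  (P0=0, P1=9, P2=3, P3=9, P4=1) → (P0=0, P1=11, P2=3, P3=12, P4=0)
step 7: fire β:  (P0=0, P1=11, P2=3, P3=12, P4=0) → (P0=0, P1=12, P2=2, P3=11, P4=2)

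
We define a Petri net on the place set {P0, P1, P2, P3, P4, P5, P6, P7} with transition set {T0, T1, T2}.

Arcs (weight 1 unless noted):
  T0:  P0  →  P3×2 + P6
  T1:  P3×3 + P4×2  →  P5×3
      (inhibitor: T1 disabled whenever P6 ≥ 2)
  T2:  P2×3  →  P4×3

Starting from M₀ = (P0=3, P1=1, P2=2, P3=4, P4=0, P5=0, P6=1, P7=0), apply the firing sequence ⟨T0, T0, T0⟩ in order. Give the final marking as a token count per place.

step 1: fire T0:  (P0=3, P1=1, P2=2, P3=4, P4=0, P5=0, P6=1, P7=0) → (P0=2, P1=1, P2=2, P3=6, P4=0, P5=0, P6=2, P7=0)
step 2: fire T0:  (P0=2, P1=1, P2=2, P3=6, P4=0, P5=0, P6=2, P7=0) → (P0=1, P1=1, P2=2, P3=8, P4=0, P5=0, P6=3, P7=0)
step 3: fire T0:  (P0=1, P1=1, P2=2, P3=8, P4=0, P5=0, P6=3, P7=0) → (P0=0, P1=1, P2=2, P3=10, P4=0, P5=0, P6=4, P7=0)

(P0=0, P1=1, P2=2, P3=10, P4=0, P5=0, P6=4, P7=0)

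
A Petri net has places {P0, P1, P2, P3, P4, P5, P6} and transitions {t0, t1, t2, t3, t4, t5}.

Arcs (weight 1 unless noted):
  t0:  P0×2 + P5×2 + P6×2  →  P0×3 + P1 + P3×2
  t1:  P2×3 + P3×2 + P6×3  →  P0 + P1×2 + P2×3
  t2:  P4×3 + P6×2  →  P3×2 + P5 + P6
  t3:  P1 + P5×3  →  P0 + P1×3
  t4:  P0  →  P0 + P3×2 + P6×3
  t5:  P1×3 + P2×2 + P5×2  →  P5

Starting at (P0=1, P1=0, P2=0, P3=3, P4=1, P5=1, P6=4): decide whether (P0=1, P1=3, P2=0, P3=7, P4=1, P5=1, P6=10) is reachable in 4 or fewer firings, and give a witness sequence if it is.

NO — not reachable within 4 firings

depth 0: 1 marking
depth 1: 2 markings reached so far
depth 2: 3 markings reached so far
depth 3: 4 markings reached so far
depth 4: 5 markings reached so far
target is not among the 5 markings reachable within 4 steps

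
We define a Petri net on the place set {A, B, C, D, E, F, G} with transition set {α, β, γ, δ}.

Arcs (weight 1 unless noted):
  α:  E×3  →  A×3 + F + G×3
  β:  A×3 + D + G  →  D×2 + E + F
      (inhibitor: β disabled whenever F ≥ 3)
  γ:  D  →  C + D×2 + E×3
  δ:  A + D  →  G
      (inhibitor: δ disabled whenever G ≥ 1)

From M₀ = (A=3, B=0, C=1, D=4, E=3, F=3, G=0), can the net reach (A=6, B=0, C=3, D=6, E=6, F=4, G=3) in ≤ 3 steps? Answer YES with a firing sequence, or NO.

YES — reachable via ⟨α, γ, γ⟩ (3 firings)

step 1: fire α:  (A=3, B=0, C=1, D=4, E=3, F=3, G=0) → (A=6, B=0, C=1, D=4, E=0, F=4, G=3)
step 2: fire γ:  (A=6, B=0, C=1, D=4, E=0, F=4, G=3) → (A=6, B=0, C=2, D=5, E=3, F=4, G=3)
step 3: fire γ:  (A=6, B=0, C=2, D=5, E=3, F=4, G=3) → (A=6, B=0, C=3, D=6, E=6, F=4, G=3)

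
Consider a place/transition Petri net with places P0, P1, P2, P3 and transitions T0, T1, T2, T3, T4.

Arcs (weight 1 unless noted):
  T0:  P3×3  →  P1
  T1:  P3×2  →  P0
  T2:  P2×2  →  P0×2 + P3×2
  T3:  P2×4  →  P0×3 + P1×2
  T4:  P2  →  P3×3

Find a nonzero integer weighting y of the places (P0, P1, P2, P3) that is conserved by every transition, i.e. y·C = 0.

y = (P0:2, P1:3, P2:3, P3:1)

Incidence matrix C (rows=places, cols=transitions):
       T0   T1   T2   T3   T4
   P0   0    1    2    3    0
   P1   1    0    0    2    0
   P2   0    0   -2   -4   -1
   P3  -3   -2    2    0    3

Candidate y = [2, 3, 3, 1]; check y·C column-wise:
  col T0: 2·0 + 3·1 + 3·0 + 1·-3 = 0
  col T1: 2·1 + 3·0 + 3·0 + 1·-2 = 0
  col T2: 2·2 + 3·0 + 3·-2 + 1·2 = 0
  col T3: 2·3 + 3·2 + 3·-4 + 1·0 = 0
  col T4: 2·0 + 3·0 + 3·-1 + 1·3 = 0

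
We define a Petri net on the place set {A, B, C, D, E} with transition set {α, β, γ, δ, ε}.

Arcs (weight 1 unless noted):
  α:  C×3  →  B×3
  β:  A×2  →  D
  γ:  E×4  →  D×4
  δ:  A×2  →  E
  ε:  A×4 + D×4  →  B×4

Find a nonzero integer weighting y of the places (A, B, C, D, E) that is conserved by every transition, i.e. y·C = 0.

y = (A:1, B:3, C:3, D:2, E:2)

Incidence matrix C (rows=places, cols=transitions):
        α    β    γ    δ    ε
    A   0   -2    0   -2   -4
    B   3    0    0    0    4
    C  -3    0    0    0    0
    D   0    1    4    0   -4
    E   0    0   -4    1    0

Candidate y = [1, 3, 3, 2, 2]; check y·C column-wise:
  col α: 1·0 + 3·3 + 3·-3 + 2·0 + 2·0 = 0
  col β: 1·-2 + 3·0 + 3·0 + 2·1 + 2·0 = 0
  col γ: 1·0 + 3·0 + 3·0 + 2·4 + 2·-4 = 0
  col δ: 1·-2 + 3·0 + 3·0 + 2·0 + 2·1 = 0
  col ε: 1·-4 + 3·4 + 3·0 + 2·-4 + 2·0 = 0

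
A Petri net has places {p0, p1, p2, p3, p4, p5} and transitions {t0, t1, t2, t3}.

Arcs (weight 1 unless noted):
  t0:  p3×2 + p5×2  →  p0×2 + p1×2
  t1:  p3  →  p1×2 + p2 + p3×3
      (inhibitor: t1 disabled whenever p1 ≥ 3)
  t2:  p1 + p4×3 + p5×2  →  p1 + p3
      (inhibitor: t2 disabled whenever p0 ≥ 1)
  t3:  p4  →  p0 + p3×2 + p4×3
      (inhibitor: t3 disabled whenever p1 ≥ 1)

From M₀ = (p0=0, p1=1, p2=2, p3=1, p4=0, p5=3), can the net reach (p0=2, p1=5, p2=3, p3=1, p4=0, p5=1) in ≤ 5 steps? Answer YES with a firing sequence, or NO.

YES — reachable via ⟨t1, t0⟩ (2 firings)

step 1: fire t1:  (p0=0, p1=1, p2=2, p3=1, p4=0, p5=3) → (p0=0, p1=3, p2=3, p3=3, p4=0, p5=3)
step 2: fire t0:  (p0=0, p1=3, p2=3, p3=3, p4=0, p5=3) → (p0=2, p1=5, p2=3, p3=1, p4=0, p5=1)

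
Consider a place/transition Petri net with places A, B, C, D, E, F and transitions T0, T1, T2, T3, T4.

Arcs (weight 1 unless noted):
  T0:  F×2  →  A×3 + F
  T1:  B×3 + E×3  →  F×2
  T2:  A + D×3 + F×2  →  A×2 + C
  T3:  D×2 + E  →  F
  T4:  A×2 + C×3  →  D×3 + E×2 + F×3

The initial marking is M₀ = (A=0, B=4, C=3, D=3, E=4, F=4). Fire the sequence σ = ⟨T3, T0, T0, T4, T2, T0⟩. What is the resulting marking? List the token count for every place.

step 1: fire T3:  (A=0, B=4, C=3, D=3, E=4, F=4) → (A=0, B=4, C=3, D=1, E=3, F=5)
step 2: fire T0:  (A=0, B=4, C=3, D=1, E=3, F=5) → (A=3, B=4, C=3, D=1, E=3, F=4)
step 3: fire T0:  (A=3, B=4, C=3, D=1, E=3, F=4) → (A=6, B=4, C=3, D=1, E=3, F=3)
step 4: fire T4:  (A=6, B=4, C=3, D=1, E=3, F=3) → (A=4, B=4, C=0, D=4, E=5, F=6)
step 5: fire T2:  (A=4, B=4, C=0, D=4, E=5, F=6) → (A=5, B=4, C=1, D=1, E=5, F=4)
step 6: fire T0:  (A=5, B=4, C=1, D=1, E=5, F=4) → (A=8, B=4, C=1, D=1, E=5, F=3)

(A=8, B=4, C=1, D=1, E=5, F=3)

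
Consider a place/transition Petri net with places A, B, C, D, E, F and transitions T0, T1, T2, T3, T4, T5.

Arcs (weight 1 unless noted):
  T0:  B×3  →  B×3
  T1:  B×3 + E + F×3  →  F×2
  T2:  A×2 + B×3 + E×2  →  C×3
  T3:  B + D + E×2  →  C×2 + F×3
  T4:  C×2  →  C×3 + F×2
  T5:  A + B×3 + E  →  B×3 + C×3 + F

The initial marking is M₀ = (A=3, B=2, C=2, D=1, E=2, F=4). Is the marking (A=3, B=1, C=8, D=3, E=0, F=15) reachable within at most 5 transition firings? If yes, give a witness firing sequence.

depth 0: 1 marking
depth 1: 3 markings reached so far
depth 2: 5 markings reached so far
depth 3: 7 markings reached so far
depth 4: 9 markings reached so far
depth 5: 11 markings reached so far
target is not among the 11 markings reachable within 5 steps

NO — not reachable within 5 firings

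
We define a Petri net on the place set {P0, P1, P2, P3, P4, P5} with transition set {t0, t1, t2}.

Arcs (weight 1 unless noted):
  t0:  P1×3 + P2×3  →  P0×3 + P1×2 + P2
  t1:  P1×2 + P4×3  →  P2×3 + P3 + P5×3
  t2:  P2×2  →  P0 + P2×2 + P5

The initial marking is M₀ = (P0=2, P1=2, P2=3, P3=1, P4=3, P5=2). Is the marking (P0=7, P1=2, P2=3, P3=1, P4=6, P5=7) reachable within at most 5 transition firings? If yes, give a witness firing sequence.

NO — not reachable within 5 firings

depth 0: 1 marking
depth 1: 3 markings reached so far
depth 2: 5 markings reached so far
depth 3: 7 markings reached so far
depth 4: 9 markings reached so far
depth 5: 11 markings reached so far
target is not among the 11 markings reachable within 5 steps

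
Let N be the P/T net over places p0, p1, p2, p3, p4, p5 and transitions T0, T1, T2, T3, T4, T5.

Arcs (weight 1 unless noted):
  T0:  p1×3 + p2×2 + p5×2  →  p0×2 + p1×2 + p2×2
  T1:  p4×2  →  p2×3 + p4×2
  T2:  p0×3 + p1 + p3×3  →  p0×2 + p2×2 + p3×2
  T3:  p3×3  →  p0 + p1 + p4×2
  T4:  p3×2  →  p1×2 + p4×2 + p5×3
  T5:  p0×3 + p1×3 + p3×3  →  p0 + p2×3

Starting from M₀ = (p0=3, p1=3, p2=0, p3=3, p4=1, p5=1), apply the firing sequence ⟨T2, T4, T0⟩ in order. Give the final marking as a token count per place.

step 1: fire T2:  (p0=3, p1=3, p2=0, p3=3, p4=1, p5=1) → (p0=2, p1=2, p2=2, p3=2, p4=1, p5=1)
step 2: fire T4:  (p0=2, p1=2, p2=2, p3=2, p4=1, p5=1) → (p0=2, p1=4, p2=2, p3=0, p4=3, p5=4)
step 3: fire T0:  (p0=2, p1=4, p2=2, p3=0, p4=3, p5=4) → (p0=4, p1=3, p2=2, p3=0, p4=3, p5=2)

(p0=4, p1=3, p2=2, p3=0, p4=3, p5=2)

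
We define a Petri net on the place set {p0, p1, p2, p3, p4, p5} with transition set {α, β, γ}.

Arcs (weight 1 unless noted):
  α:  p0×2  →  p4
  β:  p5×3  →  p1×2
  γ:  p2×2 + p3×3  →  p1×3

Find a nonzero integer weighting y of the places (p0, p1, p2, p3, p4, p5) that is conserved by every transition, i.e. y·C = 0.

y = (p0:0, p1:0, p2:3, p3:-2, p4:0, p5:0)

Incidence matrix C (rows=places, cols=transitions):
        α    β    γ
   p0  -2    0    0
   p1   0    2    3
   p2   0    0   -2
   p3   0    0   -3
   p4   1    0    0
   p5   0   -3    0

Candidate y = [0, 0, 3, -2, 0, 0]; check y·C column-wise:
  col α: 0·-2 + 3·0 + -2·0 + 0·1 = 0
  col β: 0·2 + 3·0 + -2·0 + 0·-3 = 0
  col γ: 0·3 + 3·-2 + -2·-3 = 0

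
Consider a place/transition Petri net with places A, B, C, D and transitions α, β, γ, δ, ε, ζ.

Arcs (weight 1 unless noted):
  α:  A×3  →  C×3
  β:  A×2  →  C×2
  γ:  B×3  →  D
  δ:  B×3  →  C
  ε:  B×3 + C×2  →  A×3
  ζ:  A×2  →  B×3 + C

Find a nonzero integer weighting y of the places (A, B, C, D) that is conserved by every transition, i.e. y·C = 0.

Incidence matrix C (rows=places, cols=transitions):
        α    β    γ    δ    ε    ζ
    A  -3   -2    0    0    3   -2
    B   0    0   -3   -3   -3    3
    C   3    2    0    1   -2    1
    D   0    0    1    0    0    0

Candidate y = [3, 1, 3, 3]; check y·C column-wise:
  col α: 3·-3 + 1·0 + 3·3 + 3·0 = 0
  col β: 3·-2 + 1·0 + 3·2 + 3·0 = 0
  col γ: 3·0 + 1·-3 + 3·0 + 3·1 = 0
  col δ: 3·0 + 1·-3 + 3·1 + 3·0 = 0
  col ε: 3·3 + 1·-3 + 3·-2 + 3·0 = 0
  col ζ: 3·-2 + 1·3 + 3·1 + 3·0 = 0

y = (A:3, B:1, C:3, D:3)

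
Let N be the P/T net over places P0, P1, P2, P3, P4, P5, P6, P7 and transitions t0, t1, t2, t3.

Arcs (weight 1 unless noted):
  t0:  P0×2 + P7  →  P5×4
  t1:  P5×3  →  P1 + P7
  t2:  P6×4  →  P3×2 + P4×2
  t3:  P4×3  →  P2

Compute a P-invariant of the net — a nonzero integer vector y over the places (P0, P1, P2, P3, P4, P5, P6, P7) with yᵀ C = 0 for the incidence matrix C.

Incidence matrix C (rows=places, cols=transitions):
       t0   t1   t2   t3
   P0  -2    0    0    0
   P1   0    1    0    0
   P2   0    0    0    1
   P3   0    0    2    0
   P4   0    0    2   -3
   P5   4   -3    0    0
   P6   0    0   -4    0
   P7  -1    1    0    0

Candidate y = [0, 0, 3, -1, 1, 0, 0, 0]; check y·C column-wise:
  col t0: 0·-2 + 3·0 + -1·0 + 1·0 + 0·4 + 0·-1 = 0
  col t1: 0·1 + 3·0 + -1·0 + 1·0 + 0·-3 + 0·1 = 0
  col t2: 3·0 + -1·2 + 1·2 + 0·-4 = 0
  col t3: 3·1 + -1·0 + 1·-3 = 0

y = (P0:0, P1:0, P2:3, P3:-1, P4:1, P5:0, P6:0, P7:0)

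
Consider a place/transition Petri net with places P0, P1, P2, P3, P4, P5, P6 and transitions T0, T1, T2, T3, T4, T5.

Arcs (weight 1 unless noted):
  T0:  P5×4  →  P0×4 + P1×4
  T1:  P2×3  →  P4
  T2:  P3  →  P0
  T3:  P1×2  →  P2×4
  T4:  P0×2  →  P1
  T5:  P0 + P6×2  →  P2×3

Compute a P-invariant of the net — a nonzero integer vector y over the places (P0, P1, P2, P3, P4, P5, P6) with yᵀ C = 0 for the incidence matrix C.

Incidence matrix C (rows=places, cols=transitions):
       T0   T1   T2   T3   T4   T5
   P0   4    0    1    0   -2   -1
   P1   4    0    0   -2    1    0
   P2   0   -3    0    4    0    3
   P3   0    0   -1    0    0    0
   P4   0    1    0    0    0    0
   P5  -4    0    0    0    0    0
   P6   0    0    0    0    0   -2

Candidate y = [1, 2, 1, 1, 3, 3, 1]; check y·C column-wise:
  col T0: 1·4 + 2·4 + 1·0 + 1·0 + 3·0 + 3·-4 + 1·0 = 0
  col T1: 1·0 + 2·0 + 1·-3 + 1·0 + 3·1 + 3·0 + 1·0 = 0
  col T2: 1·1 + 2·0 + 1·0 + 1·-1 + 3·0 + 3·0 + 1·0 = 0
  col T3: 1·0 + 2·-2 + 1·4 + 1·0 + 3·0 + 3·0 + 1·0 = 0
  col T4: 1·-2 + 2·1 + 1·0 + 1·0 + 3·0 + 3·0 + 1·0 = 0
  col T5: 1·-1 + 2·0 + 1·3 + 1·0 + 3·0 + 3·0 + 1·-2 = 0

y = (P0:1, P1:2, P2:1, P3:1, P4:3, P5:3, P6:1)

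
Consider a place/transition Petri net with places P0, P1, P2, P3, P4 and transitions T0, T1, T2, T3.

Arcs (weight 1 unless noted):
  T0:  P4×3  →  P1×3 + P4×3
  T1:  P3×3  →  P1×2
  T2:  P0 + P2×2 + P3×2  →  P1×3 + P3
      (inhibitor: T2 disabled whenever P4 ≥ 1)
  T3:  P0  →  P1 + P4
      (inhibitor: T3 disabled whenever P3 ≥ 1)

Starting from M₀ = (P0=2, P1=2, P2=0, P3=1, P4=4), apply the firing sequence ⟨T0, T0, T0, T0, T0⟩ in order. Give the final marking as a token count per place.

(P0=2, P1=17, P2=0, P3=1, P4=4)

step 1: fire T0:  (P0=2, P1=2, P2=0, P3=1, P4=4) → (P0=2, P1=5, P2=0, P3=1, P4=4)
step 2: fire T0:  (P0=2, P1=5, P2=0, P3=1, P4=4) → (P0=2, P1=8, P2=0, P3=1, P4=4)
step 3: fire T0:  (P0=2, P1=8, P2=0, P3=1, P4=4) → (P0=2, P1=11, P2=0, P3=1, P4=4)
step 4: fire T0:  (P0=2, P1=11, P2=0, P3=1, P4=4) → (P0=2, P1=14, P2=0, P3=1, P4=4)
step 5: fire T0:  (P0=2, P1=14, P2=0, P3=1, P4=4) → (P0=2, P1=17, P2=0, P3=1, P4=4)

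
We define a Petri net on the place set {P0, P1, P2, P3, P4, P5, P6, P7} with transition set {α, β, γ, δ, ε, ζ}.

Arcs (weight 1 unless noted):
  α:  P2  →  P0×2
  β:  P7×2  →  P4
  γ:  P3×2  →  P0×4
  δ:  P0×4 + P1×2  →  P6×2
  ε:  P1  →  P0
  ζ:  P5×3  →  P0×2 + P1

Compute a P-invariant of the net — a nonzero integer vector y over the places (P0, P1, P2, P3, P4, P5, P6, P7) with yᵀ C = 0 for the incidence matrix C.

Incidence matrix C (rows=places, cols=transitions):
        α    β    γ    δ    ε    ζ
   P0   2    0    4   -4    1    2
   P1   0    0    0   -2   -1    1
   P2  -1    0    0    0    0    0
   P3   0    0   -2    0    0    0
   P4   0    1    0    0    0    0
   P5   0    0    0    0    0   -3
   P6   0    0    0    2    0    0
   P7   0   -2    0    0    0    0

Candidate y = [1, 1, 2, 2, 0, 1, 3, 0]; check y·C column-wise:
  col α: 1·2 + 1·0 + 2·-1 + 2·0 + 1·0 + 3·0 = 0
  col β: 1·0 + 1·0 + 2·0 + 2·0 + 0·1 + 1·0 + 3·0 + 0·-2 = 0
  col γ: 1·4 + 1·0 + 2·0 + 2·-2 + 1·0 + 3·0 = 0
  col δ: 1·-4 + 1·-2 + 2·0 + 2·0 + 1·0 + 3·2 = 0
  col ε: 1·1 + 1·-1 + 2·0 + 2·0 + 1·0 + 3·0 = 0
  col ζ: 1·2 + 1·1 + 2·0 + 2·0 + 1·-3 + 3·0 = 0

y = (P0:1, P1:1, P2:2, P3:2, P4:0, P5:1, P6:3, P7:0)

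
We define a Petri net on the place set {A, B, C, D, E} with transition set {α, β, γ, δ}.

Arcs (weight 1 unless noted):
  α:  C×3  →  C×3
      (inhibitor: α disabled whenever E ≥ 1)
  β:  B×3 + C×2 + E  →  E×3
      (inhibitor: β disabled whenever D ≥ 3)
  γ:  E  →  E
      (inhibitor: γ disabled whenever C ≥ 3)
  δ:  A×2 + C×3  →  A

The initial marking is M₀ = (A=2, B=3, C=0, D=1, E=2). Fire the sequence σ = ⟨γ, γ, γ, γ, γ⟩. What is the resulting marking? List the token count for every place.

step 1: fire γ:  (A=2, B=3, C=0, D=1, E=2) → (A=2, B=3, C=0, D=1, E=2)
step 2: fire γ:  (A=2, B=3, C=0, D=1, E=2) → (A=2, B=3, C=0, D=1, E=2)
step 3: fire γ:  (A=2, B=3, C=0, D=1, E=2) → (A=2, B=3, C=0, D=1, E=2)
step 4: fire γ:  (A=2, B=3, C=0, D=1, E=2) → (A=2, B=3, C=0, D=1, E=2)
step 5: fire γ:  (A=2, B=3, C=0, D=1, E=2) → (A=2, B=3, C=0, D=1, E=2)

(A=2, B=3, C=0, D=1, E=2)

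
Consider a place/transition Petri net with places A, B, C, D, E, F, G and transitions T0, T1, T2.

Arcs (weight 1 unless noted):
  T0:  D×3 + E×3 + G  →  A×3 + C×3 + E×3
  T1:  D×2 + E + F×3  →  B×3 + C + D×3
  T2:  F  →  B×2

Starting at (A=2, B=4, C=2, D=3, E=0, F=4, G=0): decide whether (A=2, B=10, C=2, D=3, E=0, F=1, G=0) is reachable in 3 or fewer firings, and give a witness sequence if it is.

step 1: fire T2:  (A=2, B=4, C=2, D=3, E=0, F=4, G=0) → (A=2, B=6, C=2, D=3, E=0, F=3, G=0)
step 2: fire T2:  (A=2, B=6, C=2, D=3, E=0, F=3, G=0) → (A=2, B=8, C=2, D=3, E=0, F=2, G=0)
step 3: fire T2:  (A=2, B=8, C=2, D=3, E=0, F=2, G=0) → (A=2, B=10, C=2, D=3, E=0, F=1, G=0)

YES — reachable via ⟨T2, T2, T2⟩ (3 firings)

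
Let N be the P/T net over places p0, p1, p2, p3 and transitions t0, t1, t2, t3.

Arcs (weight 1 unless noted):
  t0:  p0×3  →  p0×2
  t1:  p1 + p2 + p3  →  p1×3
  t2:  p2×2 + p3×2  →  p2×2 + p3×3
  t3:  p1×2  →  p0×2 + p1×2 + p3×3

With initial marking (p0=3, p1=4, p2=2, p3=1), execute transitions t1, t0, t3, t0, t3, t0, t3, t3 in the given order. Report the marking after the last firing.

step 1: fire t1:  (p0=3, p1=4, p2=2, p3=1) → (p0=3, p1=6, p2=1, p3=0)
step 2: fire t0:  (p0=3, p1=6, p2=1, p3=0) → (p0=2, p1=6, p2=1, p3=0)
step 3: fire t3:  (p0=2, p1=6, p2=1, p3=0) → (p0=4, p1=6, p2=1, p3=3)
step 4: fire t0:  (p0=4, p1=6, p2=1, p3=3) → (p0=3, p1=6, p2=1, p3=3)
step 5: fire t3:  (p0=3, p1=6, p2=1, p3=3) → (p0=5, p1=6, p2=1, p3=6)
step 6: fire t0:  (p0=5, p1=6, p2=1, p3=6) → (p0=4, p1=6, p2=1, p3=6)
step 7: fire t3:  (p0=4, p1=6, p2=1, p3=6) → (p0=6, p1=6, p2=1, p3=9)
step 8: fire t3:  (p0=6, p1=6, p2=1, p3=9) → (p0=8, p1=6, p2=1, p3=12)

(p0=8, p1=6, p2=1, p3=12)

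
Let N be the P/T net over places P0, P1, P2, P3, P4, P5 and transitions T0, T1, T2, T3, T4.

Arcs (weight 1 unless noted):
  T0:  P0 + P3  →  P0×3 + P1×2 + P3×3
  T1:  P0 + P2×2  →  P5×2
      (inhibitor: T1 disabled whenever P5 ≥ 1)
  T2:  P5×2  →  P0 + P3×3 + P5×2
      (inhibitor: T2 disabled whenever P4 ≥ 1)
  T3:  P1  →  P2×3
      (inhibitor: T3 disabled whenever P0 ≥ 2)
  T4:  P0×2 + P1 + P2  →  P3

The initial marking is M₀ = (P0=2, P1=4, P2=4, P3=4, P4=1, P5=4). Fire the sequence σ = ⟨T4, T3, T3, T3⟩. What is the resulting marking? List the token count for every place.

(P0=0, P1=0, P2=12, P3=5, P4=1, P5=4)

step 1: fire T4:  (P0=2, P1=4, P2=4, P3=4, P4=1, P5=4) → (P0=0, P1=3, P2=3, P3=5, P4=1, P5=4)
step 2: fire T3:  (P0=0, P1=3, P2=3, P3=5, P4=1, P5=4) → (P0=0, P1=2, P2=6, P3=5, P4=1, P5=4)
step 3: fire T3:  (P0=0, P1=2, P2=6, P3=5, P4=1, P5=4) → (P0=0, P1=1, P2=9, P3=5, P4=1, P5=4)
step 4: fire T3:  (P0=0, P1=1, P2=9, P3=5, P4=1, P5=4) → (P0=0, P1=0, P2=12, P3=5, P4=1, P5=4)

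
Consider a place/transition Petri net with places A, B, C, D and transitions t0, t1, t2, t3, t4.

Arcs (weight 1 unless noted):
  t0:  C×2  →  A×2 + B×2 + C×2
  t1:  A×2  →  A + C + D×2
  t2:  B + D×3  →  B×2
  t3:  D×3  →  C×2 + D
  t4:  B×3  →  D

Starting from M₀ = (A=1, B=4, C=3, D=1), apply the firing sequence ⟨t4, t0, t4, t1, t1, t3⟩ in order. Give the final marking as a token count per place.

(A=1, B=0, C=7, D=5)

step 1: fire t4:  (A=1, B=4, C=3, D=1) → (A=1, B=1, C=3, D=2)
step 2: fire t0:  (A=1, B=1, C=3, D=2) → (A=3, B=3, C=3, D=2)
step 3: fire t4:  (A=3, B=3, C=3, D=2) → (A=3, B=0, C=3, D=3)
step 4: fire t1:  (A=3, B=0, C=3, D=3) → (A=2, B=0, C=4, D=5)
step 5: fire t1:  (A=2, B=0, C=4, D=5) → (A=1, B=0, C=5, D=7)
step 6: fire t3:  (A=1, B=0, C=5, D=7) → (A=1, B=0, C=7, D=5)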